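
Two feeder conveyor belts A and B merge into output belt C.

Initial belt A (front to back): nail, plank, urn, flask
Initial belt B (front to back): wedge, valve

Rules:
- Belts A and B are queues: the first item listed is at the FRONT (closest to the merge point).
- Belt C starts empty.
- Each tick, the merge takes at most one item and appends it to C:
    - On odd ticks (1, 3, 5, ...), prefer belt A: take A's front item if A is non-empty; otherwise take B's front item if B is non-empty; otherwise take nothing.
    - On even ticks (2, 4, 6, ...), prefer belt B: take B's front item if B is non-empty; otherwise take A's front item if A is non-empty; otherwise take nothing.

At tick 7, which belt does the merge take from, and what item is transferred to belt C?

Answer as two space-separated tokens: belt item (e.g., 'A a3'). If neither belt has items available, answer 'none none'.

Tick 1: prefer A, take nail from A; A=[plank,urn,flask] B=[wedge,valve] C=[nail]
Tick 2: prefer B, take wedge from B; A=[plank,urn,flask] B=[valve] C=[nail,wedge]
Tick 3: prefer A, take plank from A; A=[urn,flask] B=[valve] C=[nail,wedge,plank]
Tick 4: prefer B, take valve from B; A=[urn,flask] B=[-] C=[nail,wedge,plank,valve]
Tick 5: prefer A, take urn from A; A=[flask] B=[-] C=[nail,wedge,plank,valve,urn]
Tick 6: prefer B, take flask from A; A=[-] B=[-] C=[nail,wedge,plank,valve,urn,flask]
Tick 7: prefer A, both empty, nothing taken; A=[-] B=[-] C=[nail,wedge,plank,valve,urn,flask]

Answer: none none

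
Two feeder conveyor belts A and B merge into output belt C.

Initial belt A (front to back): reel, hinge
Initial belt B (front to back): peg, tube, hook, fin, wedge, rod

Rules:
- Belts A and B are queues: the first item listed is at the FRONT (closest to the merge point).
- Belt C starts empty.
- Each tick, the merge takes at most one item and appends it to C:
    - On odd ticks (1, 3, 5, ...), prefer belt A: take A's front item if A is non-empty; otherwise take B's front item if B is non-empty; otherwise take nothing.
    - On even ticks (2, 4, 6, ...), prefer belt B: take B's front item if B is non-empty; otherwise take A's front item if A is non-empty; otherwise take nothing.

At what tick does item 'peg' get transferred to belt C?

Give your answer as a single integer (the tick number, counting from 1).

Answer: 2

Derivation:
Tick 1: prefer A, take reel from A; A=[hinge] B=[peg,tube,hook,fin,wedge,rod] C=[reel]
Tick 2: prefer B, take peg from B; A=[hinge] B=[tube,hook,fin,wedge,rod] C=[reel,peg]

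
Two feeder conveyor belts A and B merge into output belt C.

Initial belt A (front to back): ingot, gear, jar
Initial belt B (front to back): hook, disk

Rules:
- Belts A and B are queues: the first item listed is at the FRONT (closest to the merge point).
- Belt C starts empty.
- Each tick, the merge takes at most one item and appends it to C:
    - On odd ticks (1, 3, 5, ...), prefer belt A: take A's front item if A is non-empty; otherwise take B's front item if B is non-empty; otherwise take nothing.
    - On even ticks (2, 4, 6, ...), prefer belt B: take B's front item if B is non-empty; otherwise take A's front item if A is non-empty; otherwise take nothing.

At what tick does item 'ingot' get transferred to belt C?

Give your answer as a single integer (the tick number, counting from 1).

Answer: 1

Derivation:
Tick 1: prefer A, take ingot from A; A=[gear,jar] B=[hook,disk] C=[ingot]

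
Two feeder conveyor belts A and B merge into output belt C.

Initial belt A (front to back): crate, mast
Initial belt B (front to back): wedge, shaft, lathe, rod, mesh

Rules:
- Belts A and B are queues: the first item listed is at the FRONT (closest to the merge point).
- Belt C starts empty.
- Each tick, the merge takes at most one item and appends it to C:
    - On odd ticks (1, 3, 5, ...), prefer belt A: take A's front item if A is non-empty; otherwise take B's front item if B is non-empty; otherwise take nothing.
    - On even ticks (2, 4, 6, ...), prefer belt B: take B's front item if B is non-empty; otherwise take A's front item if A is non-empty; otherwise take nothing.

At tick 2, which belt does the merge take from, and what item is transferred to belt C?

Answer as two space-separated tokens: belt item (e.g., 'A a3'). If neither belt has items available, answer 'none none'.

Answer: B wedge

Derivation:
Tick 1: prefer A, take crate from A; A=[mast] B=[wedge,shaft,lathe,rod,mesh] C=[crate]
Tick 2: prefer B, take wedge from B; A=[mast] B=[shaft,lathe,rod,mesh] C=[crate,wedge]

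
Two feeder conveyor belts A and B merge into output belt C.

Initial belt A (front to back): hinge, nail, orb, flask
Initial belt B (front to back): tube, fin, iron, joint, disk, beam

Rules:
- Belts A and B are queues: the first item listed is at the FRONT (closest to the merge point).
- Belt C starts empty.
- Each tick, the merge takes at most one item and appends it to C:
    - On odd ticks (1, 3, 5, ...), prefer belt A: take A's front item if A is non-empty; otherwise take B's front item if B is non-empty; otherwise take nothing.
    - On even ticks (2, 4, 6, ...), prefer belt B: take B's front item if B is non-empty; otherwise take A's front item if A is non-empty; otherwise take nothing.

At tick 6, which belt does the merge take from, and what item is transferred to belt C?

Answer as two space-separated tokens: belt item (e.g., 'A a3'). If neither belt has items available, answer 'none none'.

Tick 1: prefer A, take hinge from A; A=[nail,orb,flask] B=[tube,fin,iron,joint,disk,beam] C=[hinge]
Tick 2: prefer B, take tube from B; A=[nail,orb,flask] B=[fin,iron,joint,disk,beam] C=[hinge,tube]
Tick 3: prefer A, take nail from A; A=[orb,flask] B=[fin,iron,joint,disk,beam] C=[hinge,tube,nail]
Tick 4: prefer B, take fin from B; A=[orb,flask] B=[iron,joint,disk,beam] C=[hinge,tube,nail,fin]
Tick 5: prefer A, take orb from A; A=[flask] B=[iron,joint,disk,beam] C=[hinge,tube,nail,fin,orb]
Tick 6: prefer B, take iron from B; A=[flask] B=[joint,disk,beam] C=[hinge,tube,nail,fin,orb,iron]

Answer: B iron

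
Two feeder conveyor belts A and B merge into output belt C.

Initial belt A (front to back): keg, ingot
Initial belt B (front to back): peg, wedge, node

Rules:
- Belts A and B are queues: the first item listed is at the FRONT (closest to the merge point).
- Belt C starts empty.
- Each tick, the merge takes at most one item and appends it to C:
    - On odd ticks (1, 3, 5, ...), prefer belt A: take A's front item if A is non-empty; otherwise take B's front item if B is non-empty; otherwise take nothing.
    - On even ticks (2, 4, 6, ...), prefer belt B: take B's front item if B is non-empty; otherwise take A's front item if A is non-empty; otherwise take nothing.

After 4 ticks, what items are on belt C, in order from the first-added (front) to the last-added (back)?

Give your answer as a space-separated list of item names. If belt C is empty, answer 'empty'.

Answer: keg peg ingot wedge

Derivation:
Tick 1: prefer A, take keg from A; A=[ingot] B=[peg,wedge,node] C=[keg]
Tick 2: prefer B, take peg from B; A=[ingot] B=[wedge,node] C=[keg,peg]
Tick 3: prefer A, take ingot from A; A=[-] B=[wedge,node] C=[keg,peg,ingot]
Tick 4: prefer B, take wedge from B; A=[-] B=[node] C=[keg,peg,ingot,wedge]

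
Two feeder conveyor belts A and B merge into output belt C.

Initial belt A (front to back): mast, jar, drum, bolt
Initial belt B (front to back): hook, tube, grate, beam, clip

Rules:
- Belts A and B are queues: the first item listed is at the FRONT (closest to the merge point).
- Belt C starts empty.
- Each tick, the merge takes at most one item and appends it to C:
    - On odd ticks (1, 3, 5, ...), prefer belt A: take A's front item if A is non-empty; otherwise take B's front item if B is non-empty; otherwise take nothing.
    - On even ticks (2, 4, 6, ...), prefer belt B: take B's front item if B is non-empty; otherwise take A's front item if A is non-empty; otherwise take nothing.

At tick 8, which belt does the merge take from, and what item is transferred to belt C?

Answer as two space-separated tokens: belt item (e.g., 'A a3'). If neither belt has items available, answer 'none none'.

Answer: B beam

Derivation:
Tick 1: prefer A, take mast from A; A=[jar,drum,bolt] B=[hook,tube,grate,beam,clip] C=[mast]
Tick 2: prefer B, take hook from B; A=[jar,drum,bolt] B=[tube,grate,beam,clip] C=[mast,hook]
Tick 3: prefer A, take jar from A; A=[drum,bolt] B=[tube,grate,beam,clip] C=[mast,hook,jar]
Tick 4: prefer B, take tube from B; A=[drum,bolt] B=[grate,beam,clip] C=[mast,hook,jar,tube]
Tick 5: prefer A, take drum from A; A=[bolt] B=[grate,beam,clip] C=[mast,hook,jar,tube,drum]
Tick 6: prefer B, take grate from B; A=[bolt] B=[beam,clip] C=[mast,hook,jar,tube,drum,grate]
Tick 7: prefer A, take bolt from A; A=[-] B=[beam,clip] C=[mast,hook,jar,tube,drum,grate,bolt]
Tick 8: prefer B, take beam from B; A=[-] B=[clip] C=[mast,hook,jar,tube,drum,grate,bolt,beam]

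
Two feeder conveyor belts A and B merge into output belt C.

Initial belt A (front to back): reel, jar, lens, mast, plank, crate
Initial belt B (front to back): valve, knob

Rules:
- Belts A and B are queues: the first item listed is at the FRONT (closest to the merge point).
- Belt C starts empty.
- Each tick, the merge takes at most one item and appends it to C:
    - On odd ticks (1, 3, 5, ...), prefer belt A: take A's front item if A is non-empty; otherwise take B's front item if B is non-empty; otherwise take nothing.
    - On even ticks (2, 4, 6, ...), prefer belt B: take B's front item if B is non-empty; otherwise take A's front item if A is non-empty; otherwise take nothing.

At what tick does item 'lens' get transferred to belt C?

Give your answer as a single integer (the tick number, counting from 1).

Answer: 5

Derivation:
Tick 1: prefer A, take reel from A; A=[jar,lens,mast,plank,crate] B=[valve,knob] C=[reel]
Tick 2: prefer B, take valve from B; A=[jar,lens,mast,plank,crate] B=[knob] C=[reel,valve]
Tick 3: prefer A, take jar from A; A=[lens,mast,plank,crate] B=[knob] C=[reel,valve,jar]
Tick 4: prefer B, take knob from B; A=[lens,mast,plank,crate] B=[-] C=[reel,valve,jar,knob]
Tick 5: prefer A, take lens from A; A=[mast,plank,crate] B=[-] C=[reel,valve,jar,knob,lens]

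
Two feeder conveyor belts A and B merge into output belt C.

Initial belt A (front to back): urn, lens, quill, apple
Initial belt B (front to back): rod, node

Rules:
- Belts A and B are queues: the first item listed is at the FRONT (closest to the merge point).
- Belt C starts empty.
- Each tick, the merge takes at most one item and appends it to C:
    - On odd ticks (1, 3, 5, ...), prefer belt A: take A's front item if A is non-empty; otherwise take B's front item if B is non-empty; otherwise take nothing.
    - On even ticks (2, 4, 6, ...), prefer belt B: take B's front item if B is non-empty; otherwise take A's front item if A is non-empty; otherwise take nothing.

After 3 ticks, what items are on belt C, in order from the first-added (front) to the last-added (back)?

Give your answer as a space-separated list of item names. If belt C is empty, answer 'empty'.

Answer: urn rod lens

Derivation:
Tick 1: prefer A, take urn from A; A=[lens,quill,apple] B=[rod,node] C=[urn]
Tick 2: prefer B, take rod from B; A=[lens,quill,apple] B=[node] C=[urn,rod]
Tick 3: prefer A, take lens from A; A=[quill,apple] B=[node] C=[urn,rod,lens]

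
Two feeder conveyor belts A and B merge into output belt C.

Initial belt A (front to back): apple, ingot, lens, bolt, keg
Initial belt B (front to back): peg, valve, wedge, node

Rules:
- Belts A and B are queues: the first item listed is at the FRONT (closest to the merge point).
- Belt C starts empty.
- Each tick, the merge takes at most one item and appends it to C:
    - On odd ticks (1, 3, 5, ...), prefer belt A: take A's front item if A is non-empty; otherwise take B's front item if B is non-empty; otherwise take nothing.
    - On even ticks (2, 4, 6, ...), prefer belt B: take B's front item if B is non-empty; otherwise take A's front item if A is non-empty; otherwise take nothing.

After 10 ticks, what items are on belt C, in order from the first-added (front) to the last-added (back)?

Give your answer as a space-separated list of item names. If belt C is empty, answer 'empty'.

Answer: apple peg ingot valve lens wedge bolt node keg

Derivation:
Tick 1: prefer A, take apple from A; A=[ingot,lens,bolt,keg] B=[peg,valve,wedge,node] C=[apple]
Tick 2: prefer B, take peg from B; A=[ingot,lens,bolt,keg] B=[valve,wedge,node] C=[apple,peg]
Tick 3: prefer A, take ingot from A; A=[lens,bolt,keg] B=[valve,wedge,node] C=[apple,peg,ingot]
Tick 4: prefer B, take valve from B; A=[lens,bolt,keg] B=[wedge,node] C=[apple,peg,ingot,valve]
Tick 5: prefer A, take lens from A; A=[bolt,keg] B=[wedge,node] C=[apple,peg,ingot,valve,lens]
Tick 6: prefer B, take wedge from B; A=[bolt,keg] B=[node] C=[apple,peg,ingot,valve,lens,wedge]
Tick 7: prefer A, take bolt from A; A=[keg] B=[node] C=[apple,peg,ingot,valve,lens,wedge,bolt]
Tick 8: prefer B, take node from B; A=[keg] B=[-] C=[apple,peg,ingot,valve,lens,wedge,bolt,node]
Tick 9: prefer A, take keg from A; A=[-] B=[-] C=[apple,peg,ingot,valve,lens,wedge,bolt,node,keg]
Tick 10: prefer B, both empty, nothing taken; A=[-] B=[-] C=[apple,peg,ingot,valve,lens,wedge,bolt,node,keg]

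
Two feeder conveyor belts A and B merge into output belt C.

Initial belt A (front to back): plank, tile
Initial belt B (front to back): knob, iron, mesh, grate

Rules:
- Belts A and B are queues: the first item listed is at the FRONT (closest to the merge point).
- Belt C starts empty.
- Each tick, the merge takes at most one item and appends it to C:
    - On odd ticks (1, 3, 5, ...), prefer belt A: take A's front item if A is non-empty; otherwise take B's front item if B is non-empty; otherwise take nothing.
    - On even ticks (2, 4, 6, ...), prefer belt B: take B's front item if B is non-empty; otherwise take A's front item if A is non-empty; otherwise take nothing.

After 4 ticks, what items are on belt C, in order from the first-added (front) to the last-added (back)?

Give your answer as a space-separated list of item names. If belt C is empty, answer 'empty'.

Tick 1: prefer A, take plank from A; A=[tile] B=[knob,iron,mesh,grate] C=[plank]
Tick 2: prefer B, take knob from B; A=[tile] B=[iron,mesh,grate] C=[plank,knob]
Tick 3: prefer A, take tile from A; A=[-] B=[iron,mesh,grate] C=[plank,knob,tile]
Tick 4: prefer B, take iron from B; A=[-] B=[mesh,grate] C=[plank,knob,tile,iron]

Answer: plank knob tile iron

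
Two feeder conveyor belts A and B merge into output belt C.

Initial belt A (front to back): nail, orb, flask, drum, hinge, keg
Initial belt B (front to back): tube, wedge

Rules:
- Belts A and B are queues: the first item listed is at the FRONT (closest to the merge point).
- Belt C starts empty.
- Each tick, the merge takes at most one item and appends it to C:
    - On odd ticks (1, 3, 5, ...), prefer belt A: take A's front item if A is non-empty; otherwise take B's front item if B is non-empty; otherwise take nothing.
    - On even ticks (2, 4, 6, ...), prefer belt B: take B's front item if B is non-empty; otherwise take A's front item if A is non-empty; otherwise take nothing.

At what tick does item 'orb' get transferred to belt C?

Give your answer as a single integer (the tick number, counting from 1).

Tick 1: prefer A, take nail from A; A=[orb,flask,drum,hinge,keg] B=[tube,wedge] C=[nail]
Tick 2: prefer B, take tube from B; A=[orb,flask,drum,hinge,keg] B=[wedge] C=[nail,tube]
Tick 3: prefer A, take orb from A; A=[flask,drum,hinge,keg] B=[wedge] C=[nail,tube,orb]

Answer: 3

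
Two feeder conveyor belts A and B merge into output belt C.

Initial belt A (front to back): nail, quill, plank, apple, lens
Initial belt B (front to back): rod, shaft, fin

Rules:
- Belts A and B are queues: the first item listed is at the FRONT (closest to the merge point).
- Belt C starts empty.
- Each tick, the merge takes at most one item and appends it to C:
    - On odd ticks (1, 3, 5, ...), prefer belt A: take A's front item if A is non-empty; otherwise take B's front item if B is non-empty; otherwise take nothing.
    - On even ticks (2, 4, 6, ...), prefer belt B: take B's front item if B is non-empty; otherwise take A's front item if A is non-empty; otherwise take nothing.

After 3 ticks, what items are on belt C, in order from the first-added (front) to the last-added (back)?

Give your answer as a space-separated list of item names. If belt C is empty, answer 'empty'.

Answer: nail rod quill

Derivation:
Tick 1: prefer A, take nail from A; A=[quill,plank,apple,lens] B=[rod,shaft,fin] C=[nail]
Tick 2: prefer B, take rod from B; A=[quill,plank,apple,lens] B=[shaft,fin] C=[nail,rod]
Tick 3: prefer A, take quill from A; A=[plank,apple,lens] B=[shaft,fin] C=[nail,rod,quill]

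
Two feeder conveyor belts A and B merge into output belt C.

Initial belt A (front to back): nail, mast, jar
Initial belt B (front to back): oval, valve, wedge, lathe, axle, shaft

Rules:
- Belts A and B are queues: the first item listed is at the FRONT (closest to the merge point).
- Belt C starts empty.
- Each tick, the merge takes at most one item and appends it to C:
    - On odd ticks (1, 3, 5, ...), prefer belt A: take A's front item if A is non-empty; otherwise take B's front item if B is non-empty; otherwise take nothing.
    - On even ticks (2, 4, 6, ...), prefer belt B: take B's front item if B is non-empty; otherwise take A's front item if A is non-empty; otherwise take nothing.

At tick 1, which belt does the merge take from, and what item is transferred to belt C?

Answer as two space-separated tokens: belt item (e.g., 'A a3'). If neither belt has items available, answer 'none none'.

Tick 1: prefer A, take nail from A; A=[mast,jar] B=[oval,valve,wedge,lathe,axle,shaft] C=[nail]

Answer: A nail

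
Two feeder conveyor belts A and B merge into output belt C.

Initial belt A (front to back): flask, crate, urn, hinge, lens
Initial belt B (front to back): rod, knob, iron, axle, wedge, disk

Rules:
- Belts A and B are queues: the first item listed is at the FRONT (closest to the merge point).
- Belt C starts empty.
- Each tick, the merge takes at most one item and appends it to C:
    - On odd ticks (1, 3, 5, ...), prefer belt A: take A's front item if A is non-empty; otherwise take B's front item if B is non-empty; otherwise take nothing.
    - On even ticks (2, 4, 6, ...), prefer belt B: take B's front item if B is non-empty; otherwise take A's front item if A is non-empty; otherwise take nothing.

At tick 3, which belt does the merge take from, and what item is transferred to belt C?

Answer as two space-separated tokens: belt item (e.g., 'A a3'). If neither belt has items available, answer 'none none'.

Tick 1: prefer A, take flask from A; A=[crate,urn,hinge,lens] B=[rod,knob,iron,axle,wedge,disk] C=[flask]
Tick 2: prefer B, take rod from B; A=[crate,urn,hinge,lens] B=[knob,iron,axle,wedge,disk] C=[flask,rod]
Tick 3: prefer A, take crate from A; A=[urn,hinge,lens] B=[knob,iron,axle,wedge,disk] C=[flask,rod,crate]

Answer: A crate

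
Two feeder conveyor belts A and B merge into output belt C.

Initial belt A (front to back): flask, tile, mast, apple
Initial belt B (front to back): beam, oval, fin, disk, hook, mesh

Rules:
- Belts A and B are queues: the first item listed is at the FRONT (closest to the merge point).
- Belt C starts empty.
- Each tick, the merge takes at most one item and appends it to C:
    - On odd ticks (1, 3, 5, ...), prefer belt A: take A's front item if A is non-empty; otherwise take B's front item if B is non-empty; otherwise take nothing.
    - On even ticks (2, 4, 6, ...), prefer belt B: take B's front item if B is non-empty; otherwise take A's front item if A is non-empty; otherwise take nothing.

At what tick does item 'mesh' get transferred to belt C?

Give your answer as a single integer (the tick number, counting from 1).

Answer: 10

Derivation:
Tick 1: prefer A, take flask from A; A=[tile,mast,apple] B=[beam,oval,fin,disk,hook,mesh] C=[flask]
Tick 2: prefer B, take beam from B; A=[tile,mast,apple] B=[oval,fin,disk,hook,mesh] C=[flask,beam]
Tick 3: prefer A, take tile from A; A=[mast,apple] B=[oval,fin,disk,hook,mesh] C=[flask,beam,tile]
Tick 4: prefer B, take oval from B; A=[mast,apple] B=[fin,disk,hook,mesh] C=[flask,beam,tile,oval]
Tick 5: prefer A, take mast from A; A=[apple] B=[fin,disk,hook,mesh] C=[flask,beam,tile,oval,mast]
Tick 6: prefer B, take fin from B; A=[apple] B=[disk,hook,mesh] C=[flask,beam,tile,oval,mast,fin]
Tick 7: prefer A, take apple from A; A=[-] B=[disk,hook,mesh] C=[flask,beam,tile,oval,mast,fin,apple]
Tick 8: prefer B, take disk from B; A=[-] B=[hook,mesh] C=[flask,beam,tile,oval,mast,fin,apple,disk]
Tick 9: prefer A, take hook from B; A=[-] B=[mesh] C=[flask,beam,tile,oval,mast,fin,apple,disk,hook]
Tick 10: prefer B, take mesh from B; A=[-] B=[-] C=[flask,beam,tile,oval,mast,fin,apple,disk,hook,mesh]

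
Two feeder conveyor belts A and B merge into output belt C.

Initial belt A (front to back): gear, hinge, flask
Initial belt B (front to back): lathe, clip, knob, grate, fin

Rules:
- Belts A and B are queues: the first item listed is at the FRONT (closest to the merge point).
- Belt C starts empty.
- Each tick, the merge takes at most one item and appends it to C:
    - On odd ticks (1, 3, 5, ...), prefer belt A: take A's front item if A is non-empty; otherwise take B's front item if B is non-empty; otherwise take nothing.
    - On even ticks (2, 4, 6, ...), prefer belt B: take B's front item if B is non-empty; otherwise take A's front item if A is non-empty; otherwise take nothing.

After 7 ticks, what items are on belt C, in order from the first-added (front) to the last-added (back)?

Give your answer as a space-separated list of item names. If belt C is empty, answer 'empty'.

Tick 1: prefer A, take gear from A; A=[hinge,flask] B=[lathe,clip,knob,grate,fin] C=[gear]
Tick 2: prefer B, take lathe from B; A=[hinge,flask] B=[clip,knob,grate,fin] C=[gear,lathe]
Tick 3: prefer A, take hinge from A; A=[flask] B=[clip,knob,grate,fin] C=[gear,lathe,hinge]
Tick 4: prefer B, take clip from B; A=[flask] B=[knob,grate,fin] C=[gear,lathe,hinge,clip]
Tick 5: prefer A, take flask from A; A=[-] B=[knob,grate,fin] C=[gear,lathe,hinge,clip,flask]
Tick 6: prefer B, take knob from B; A=[-] B=[grate,fin] C=[gear,lathe,hinge,clip,flask,knob]
Tick 7: prefer A, take grate from B; A=[-] B=[fin] C=[gear,lathe,hinge,clip,flask,knob,grate]

Answer: gear lathe hinge clip flask knob grate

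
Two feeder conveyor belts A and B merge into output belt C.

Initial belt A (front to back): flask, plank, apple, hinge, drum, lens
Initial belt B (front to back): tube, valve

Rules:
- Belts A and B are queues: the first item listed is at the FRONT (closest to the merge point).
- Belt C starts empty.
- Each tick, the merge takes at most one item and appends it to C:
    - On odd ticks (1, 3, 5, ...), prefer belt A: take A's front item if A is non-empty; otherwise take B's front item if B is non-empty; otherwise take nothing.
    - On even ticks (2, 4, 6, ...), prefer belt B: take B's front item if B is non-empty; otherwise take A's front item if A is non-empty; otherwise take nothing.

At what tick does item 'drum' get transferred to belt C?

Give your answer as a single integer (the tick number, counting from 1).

Answer: 7

Derivation:
Tick 1: prefer A, take flask from A; A=[plank,apple,hinge,drum,lens] B=[tube,valve] C=[flask]
Tick 2: prefer B, take tube from B; A=[plank,apple,hinge,drum,lens] B=[valve] C=[flask,tube]
Tick 3: prefer A, take plank from A; A=[apple,hinge,drum,lens] B=[valve] C=[flask,tube,plank]
Tick 4: prefer B, take valve from B; A=[apple,hinge,drum,lens] B=[-] C=[flask,tube,plank,valve]
Tick 5: prefer A, take apple from A; A=[hinge,drum,lens] B=[-] C=[flask,tube,plank,valve,apple]
Tick 6: prefer B, take hinge from A; A=[drum,lens] B=[-] C=[flask,tube,plank,valve,apple,hinge]
Tick 7: prefer A, take drum from A; A=[lens] B=[-] C=[flask,tube,plank,valve,apple,hinge,drum]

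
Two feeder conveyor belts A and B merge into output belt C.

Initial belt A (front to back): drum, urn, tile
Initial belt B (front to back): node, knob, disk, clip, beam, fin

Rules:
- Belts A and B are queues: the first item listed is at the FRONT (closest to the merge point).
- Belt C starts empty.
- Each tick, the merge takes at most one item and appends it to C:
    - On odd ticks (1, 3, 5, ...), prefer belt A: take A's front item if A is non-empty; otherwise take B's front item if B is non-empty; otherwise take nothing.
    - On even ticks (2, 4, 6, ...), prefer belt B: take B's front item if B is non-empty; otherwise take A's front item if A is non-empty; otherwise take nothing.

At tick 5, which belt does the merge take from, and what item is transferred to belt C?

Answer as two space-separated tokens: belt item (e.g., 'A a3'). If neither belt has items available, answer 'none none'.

Answer: A tile

Derivation:
Tick 1: prefer A, take drum from A; A=[urn,tile] B=[node,knob,disk,clip,beam,fin] C=[drum]
Tick 2: prefer B, take node from B; A=[urn,tile] B=[knob,disk,clip,beam,fin] C=[drum,node]
Tick 3: prefer A, take urn from A; A=[tile] B=[knob,disk,clip,beam,fin] C=[drum,node,urn]
Tick 4: prefer B, take knob from B; A=[tile] B=[disk,clip,beam,fin] C=[drum,node,urn,knob]
Tick 5: prefer A, take tile from A; A=[-] B=[disk,clip,beam,fin] C=[drum,node,urn,knob,tile]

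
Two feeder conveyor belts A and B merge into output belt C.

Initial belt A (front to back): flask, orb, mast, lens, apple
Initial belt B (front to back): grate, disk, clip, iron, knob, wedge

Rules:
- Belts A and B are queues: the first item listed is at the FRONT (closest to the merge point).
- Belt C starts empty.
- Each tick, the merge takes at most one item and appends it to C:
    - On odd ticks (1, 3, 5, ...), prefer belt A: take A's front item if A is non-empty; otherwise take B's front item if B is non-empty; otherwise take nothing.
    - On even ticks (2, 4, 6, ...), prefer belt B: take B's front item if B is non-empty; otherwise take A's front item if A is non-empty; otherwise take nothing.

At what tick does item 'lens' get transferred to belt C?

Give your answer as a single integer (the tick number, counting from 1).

Tick 1: prefer A, take flask from A; A=[orb,mast,lens,apple] B=[grate,disk,clip,iron,knob,wedge] C=[flask]
Tick 2: prefer B, take grate from B; A=[orb,mast,lens,apple] B=[disk,clip,iron,knob,wedge] C=[flask,grate]
Tick 3: prefer A, take orb from A; A=[mast,lens,apple] B=[disk,clip,iron,knob,wedge] C=[flask,grate,orb]
Tick 4: prefer B, take disk from B; A=[mast,lens,apple] B=[clip,iron,knob,wedge] C=[flask,grate,orb,disk]
Tick 5: prefer A, take mast from A; A=[lens,apple] B=[clip,iron,knob,wedge] C=[flask,grate,orb,disk,mast]
Tick 6: prefer B, take clip from B; A=[lens,apple] B=[iron,knob,wedge] C=[flask,grate,orb,disk,mast,clip]
Tick 7: prefer A, take lens from A; A=[apple] B=[iron,knob,wedge] C=[flask,grate,orb,disk,mast,clip,lens]

Answer: 7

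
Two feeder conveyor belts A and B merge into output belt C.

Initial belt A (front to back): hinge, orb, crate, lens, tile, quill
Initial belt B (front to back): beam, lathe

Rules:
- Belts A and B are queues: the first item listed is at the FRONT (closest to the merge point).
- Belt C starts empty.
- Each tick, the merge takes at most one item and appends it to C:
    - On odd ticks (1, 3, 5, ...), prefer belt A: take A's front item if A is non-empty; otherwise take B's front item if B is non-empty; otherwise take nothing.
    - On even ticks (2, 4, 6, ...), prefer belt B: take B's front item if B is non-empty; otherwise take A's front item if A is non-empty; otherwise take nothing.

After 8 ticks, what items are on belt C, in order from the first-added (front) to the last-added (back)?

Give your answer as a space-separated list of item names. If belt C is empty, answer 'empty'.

Answer: hinge beam orb lathe crate lens tile quill

Derivation:
Tick 1: prefer A, take hinge from A; A=[orb,crate,lens,tile,quill] B=[beam,lathe] C=[hinge]
Tick 2: prefer B, take beam from B; A=[orb,crate,lens,tile,quill] B=[lathe] C=[hinge,beam]
Tick 3: prefer A, take orb from A; A=[crate,lens,tile,quill] B=[lathe] C=[hinge,beam,orb]
Tick 4: prefer B, take lathe from B; A=[crate,lens,tile,quill] B=[-] C=[hinge,beam,orb,lathe]
Tick 5: prefer A, take crate from A; A=[lens,tile,quill] B=[-] C=[hinge,beam,orb,lathe,crate]
Tick 6: prefer B, take lens from A; A=[tile,quill] B=[-] C=[hinge,beam,orb,lathe,crate,lens]
Tick 7: prefer A, take tile from A; A=[quill] B=[-] C=[hinge,beam,orb,lathe,crate,lens,tile]
Tick 8: prefer B, take quill from A; A=[-] B=[-] C=[hinge,beam,orb,lathe,crate,lens,tile,quill]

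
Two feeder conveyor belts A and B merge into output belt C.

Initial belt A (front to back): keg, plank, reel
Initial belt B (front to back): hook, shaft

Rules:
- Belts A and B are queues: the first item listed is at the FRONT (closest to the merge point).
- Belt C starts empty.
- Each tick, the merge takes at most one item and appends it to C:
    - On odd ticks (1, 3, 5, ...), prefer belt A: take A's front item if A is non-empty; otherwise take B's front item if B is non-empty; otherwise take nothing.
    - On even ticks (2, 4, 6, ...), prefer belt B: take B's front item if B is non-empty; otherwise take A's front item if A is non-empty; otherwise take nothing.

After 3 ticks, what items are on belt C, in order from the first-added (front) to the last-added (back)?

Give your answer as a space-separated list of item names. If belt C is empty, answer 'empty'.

Answer: keg hook plank

Derivation:
Tick 1: prefer A, take keg from A; A=[plank,reel] B=[hook,shaft] C=[keg]
Tick 2: prefer B, take hook from B; A=[plank,reel] B=[shaft] C=[keg,hook]
Tick 3: prefer A, take plank from A; A=[reel] B=[shaft] C=[keg,hook,plank]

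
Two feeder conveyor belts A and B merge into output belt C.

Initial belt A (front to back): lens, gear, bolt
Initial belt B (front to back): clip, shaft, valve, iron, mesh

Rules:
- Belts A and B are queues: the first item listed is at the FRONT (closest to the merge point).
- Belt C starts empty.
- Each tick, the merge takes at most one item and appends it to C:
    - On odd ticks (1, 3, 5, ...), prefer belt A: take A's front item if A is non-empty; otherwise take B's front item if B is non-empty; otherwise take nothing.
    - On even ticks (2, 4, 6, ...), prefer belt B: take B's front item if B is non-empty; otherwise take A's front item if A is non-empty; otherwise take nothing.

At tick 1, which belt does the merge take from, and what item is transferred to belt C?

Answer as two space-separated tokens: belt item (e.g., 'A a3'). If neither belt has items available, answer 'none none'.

Answer: A lens

Derivation:
Tick 1: prefer A, take lens from A; A=[gear,bolt] B=[clip,shaft,valve,iron,mesh] C=[lens]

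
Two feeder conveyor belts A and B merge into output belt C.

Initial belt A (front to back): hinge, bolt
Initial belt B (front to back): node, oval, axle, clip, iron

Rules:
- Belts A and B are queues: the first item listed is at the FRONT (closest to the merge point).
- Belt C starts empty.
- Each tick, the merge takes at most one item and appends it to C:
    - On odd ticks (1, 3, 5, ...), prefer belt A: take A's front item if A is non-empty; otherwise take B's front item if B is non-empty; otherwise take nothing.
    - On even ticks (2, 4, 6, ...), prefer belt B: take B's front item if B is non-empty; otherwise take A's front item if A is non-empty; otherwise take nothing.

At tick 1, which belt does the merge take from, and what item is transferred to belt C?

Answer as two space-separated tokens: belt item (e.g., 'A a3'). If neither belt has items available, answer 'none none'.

Tick 1: prefer A, take hinge from A; A=[bolt] B=[node,oval,axle,clip,iron] C=[hinge]

Answer: A hinge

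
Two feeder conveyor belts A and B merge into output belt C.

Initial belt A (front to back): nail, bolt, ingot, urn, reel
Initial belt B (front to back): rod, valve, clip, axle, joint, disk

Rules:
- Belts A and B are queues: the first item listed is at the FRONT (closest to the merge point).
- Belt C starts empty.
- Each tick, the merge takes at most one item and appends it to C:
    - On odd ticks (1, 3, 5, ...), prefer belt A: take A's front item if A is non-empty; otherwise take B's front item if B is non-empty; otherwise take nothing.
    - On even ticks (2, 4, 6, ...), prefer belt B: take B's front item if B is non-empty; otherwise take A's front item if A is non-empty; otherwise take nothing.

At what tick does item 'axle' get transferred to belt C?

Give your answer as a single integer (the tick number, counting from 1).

Answer: 8

Derivation:
Tick 1: prefer A, take nail from A; A=[bolt,ingot,urn,reel] B=[rod,valve,clip,axle,joint,disk] C=[nail]
Tick 2: prefer B, take rod from B; A=[bolt,ingot,urn,reel] B=[valve,clip,axle,joint,disk] C=[nail,rod]
Tick 3: prefer A, take bolt from A; A=[ingot,urn,reel] B=[valve,clip,axle,joint,disk] C=[nail,rod,bolt]
Tick 4: prefer B, take valve from B; A=[ingot,urn,reel] B=[clip,axle,joint,disk] C=[nail,rod,bolt,valve]
Tick 5: prefer A, take ingot from A; A=[urn,reel] B=[clip,axle,joint,disk] C=[nail,rod,bolt,valve,ingot]
Tick 6: prefer B, take clip from B; A=[urn,reel] B=[axle,joint,disk] C=[nail,rod,bolt,valve,ingot,clip]
Tick 7: prefer A, take urn from A; A=[reel] B=[axle,joint,disk] C=[nail,rod,bolt,valve,ingot,clip,urn]
Tick 8: prefer B, take axle from B; A=[reel] B=[joint,disk] C=[nail,rod,bolt,valve,ingot,clip,urn,axle]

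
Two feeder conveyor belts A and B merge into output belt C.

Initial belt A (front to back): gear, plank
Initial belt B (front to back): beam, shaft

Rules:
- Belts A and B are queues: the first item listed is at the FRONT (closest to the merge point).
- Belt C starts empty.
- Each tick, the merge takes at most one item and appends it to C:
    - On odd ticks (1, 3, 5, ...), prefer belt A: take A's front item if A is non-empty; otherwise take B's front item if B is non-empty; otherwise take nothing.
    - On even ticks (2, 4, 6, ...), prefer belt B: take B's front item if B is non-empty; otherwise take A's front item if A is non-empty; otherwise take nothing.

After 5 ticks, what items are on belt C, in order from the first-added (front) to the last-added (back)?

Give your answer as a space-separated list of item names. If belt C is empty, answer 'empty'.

Tick 1: prefer A, take gear from A; A=[plank] B=[beam,shaft] C=[gear]
Tick 2: prefer B, take beam from B; A=[plank] B=[shaft] C=[gear,beam]
Tick 3: prefer A, take plank from A; A=[-] B=[shaft] C=[gear,beam,plank]
Tick 4: prefer B, take shaft from B; A=[-] B=[-] C=[gear,beam,plank,shaft]
Tick 5: prefer A, both empty, nothing taken; A=[-] B=[-] C=[gear,beam,plank,shaft]

Answer: gear beam plank shaft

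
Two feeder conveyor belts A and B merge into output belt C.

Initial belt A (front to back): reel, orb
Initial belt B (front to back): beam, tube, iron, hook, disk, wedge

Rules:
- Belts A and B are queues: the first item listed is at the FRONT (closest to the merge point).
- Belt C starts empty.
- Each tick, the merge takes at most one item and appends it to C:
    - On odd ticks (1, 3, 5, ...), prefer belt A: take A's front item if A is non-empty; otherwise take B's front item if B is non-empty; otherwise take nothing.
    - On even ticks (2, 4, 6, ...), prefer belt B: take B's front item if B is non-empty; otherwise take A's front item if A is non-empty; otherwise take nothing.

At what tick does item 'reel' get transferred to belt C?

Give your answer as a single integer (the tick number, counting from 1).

Answer: 1

Derivation:
Tick 1: prefer A, take reel from A; A=[orb] B=[beam,tube,iron,hook,disk,wedge] C=[reel]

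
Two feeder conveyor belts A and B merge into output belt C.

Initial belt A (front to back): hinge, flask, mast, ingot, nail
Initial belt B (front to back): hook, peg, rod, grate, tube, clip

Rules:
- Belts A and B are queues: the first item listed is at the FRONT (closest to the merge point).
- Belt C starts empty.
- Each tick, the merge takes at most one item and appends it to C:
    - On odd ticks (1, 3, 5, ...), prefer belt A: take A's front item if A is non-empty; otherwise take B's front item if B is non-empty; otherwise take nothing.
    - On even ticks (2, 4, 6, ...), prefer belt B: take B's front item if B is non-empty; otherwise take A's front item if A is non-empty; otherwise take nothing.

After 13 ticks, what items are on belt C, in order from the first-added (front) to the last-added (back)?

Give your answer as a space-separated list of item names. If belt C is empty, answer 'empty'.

Tick 1: prefer A, take hinge from A; A=[flask,mast,ingot,nail] B=[hook,peg,rod,grate,tube,clip] C=[hinge]
Tick 2: prefer B, take hook from B; A=[flask,mast,ingot,nail] B=[peg,rod,grate,tube,clip] C=[hinge,hook]
Tick 3: prefer A, take flask from A; A=[mast,ingot,nail] B=[peg,rod,grate,tube,clip] C=[hinge,hook,flask]
Tick 4: prefer B, take peg from B; A=[mast,ingot,nail] B=[rod,grate,tube,clip] C=[hinge,hook,flask,peg]
Tick 5: prefer A, take mast from A; A=[ingot,nail] B=[rod,grate,tube,clip] C=[hinge,hook,flask,peg,mast]
Tick 6: prefer B, take rod from B; A=[ingot,nail] B=[grate,tube,clip] C=[hinge,hook,flask,peg,mast,rod]
Tick 7: prefer A, take ingot from A; A=[nail] B=[grate,tube,clip] C=[hinge,hook,flask,peg,mast,rod,ingot]
Tick 8: prefer B, take grate from B; A=[nail] B=[tube,clip] C=[hinge,hook,flask,peg,mast,rod,ingot,grate]
Tick 9: prefer A, take nail from A; A=[-] B=[tube,clip] C=[hinge,hook,flask,peg,mast,rod,ingot,grate,nail]
Tick 10: prefer B, take tube from B; A=[-] B=[clip] C=[hinge,hook,flask,peg,mast,rod,ingot,grate,nail,tube]
Tick 11: prefer A, take clip from B; A=[-] B=[-] C=[hinge,hook,flask,peg,mast,rod,ingot,grate,nail,tube,clip]
Tick 12: prefer B, both empty, nothing taken; A=[-] B=[-] C=[hinge,hook,flask,peg,mast,rod,ingot,grate,nail,tube,clip]
Tick 13: prefer A, both empty, nothing taken; A=[-] B=[-] C=[hinge,hook,flask,peg,mast,rod,ingot,grate,nail,tube,clip]

Answer: hinge hook flask peg mast rod ingot grate nail tube clip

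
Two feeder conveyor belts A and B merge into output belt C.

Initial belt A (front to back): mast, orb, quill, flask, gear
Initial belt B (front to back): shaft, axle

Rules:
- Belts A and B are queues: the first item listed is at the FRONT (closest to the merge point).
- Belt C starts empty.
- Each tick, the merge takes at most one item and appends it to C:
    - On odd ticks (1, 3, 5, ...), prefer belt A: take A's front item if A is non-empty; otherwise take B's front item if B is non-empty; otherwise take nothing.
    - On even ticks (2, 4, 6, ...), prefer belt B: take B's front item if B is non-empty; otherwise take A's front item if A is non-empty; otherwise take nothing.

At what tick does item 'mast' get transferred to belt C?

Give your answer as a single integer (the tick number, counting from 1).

Tick 1: prefer A, take mast from A; A=[orb,quill,flask,gear] B=[shaft,axle] C=[mast]

Answer: 1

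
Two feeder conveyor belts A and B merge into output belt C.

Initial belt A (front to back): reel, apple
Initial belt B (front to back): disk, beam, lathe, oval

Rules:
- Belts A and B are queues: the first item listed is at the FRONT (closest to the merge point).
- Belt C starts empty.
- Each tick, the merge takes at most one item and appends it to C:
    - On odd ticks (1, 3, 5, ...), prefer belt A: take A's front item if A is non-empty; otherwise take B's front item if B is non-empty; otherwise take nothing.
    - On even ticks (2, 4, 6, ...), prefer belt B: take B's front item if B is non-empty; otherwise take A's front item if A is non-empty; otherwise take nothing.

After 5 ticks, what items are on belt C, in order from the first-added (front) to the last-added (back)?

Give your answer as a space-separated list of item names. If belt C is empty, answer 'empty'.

Tick 1: prefer A, take reel from A; A=[apple] B=[disk,beam,lathe,oval] C=[reel]
Tick 2: prefer B, take disk from B; A=[apple] B=[beam,lathe,oval] C=[reel,disk]
Tick 3: prefer A, take apple from A; A=[-] B=[beam,lathe,oval] C=[reel,disk,apple]
Tick 4: prefer B, take beam from B; A=[-] B=[lathe,oval] C=[reel,disk,apple,beam]
Tick 5: prefer A, take lathe from B; A=[-] B=[oval] C=[reel,disk,apple,beam,lathe]

Answer: reel disk apple beam lathe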